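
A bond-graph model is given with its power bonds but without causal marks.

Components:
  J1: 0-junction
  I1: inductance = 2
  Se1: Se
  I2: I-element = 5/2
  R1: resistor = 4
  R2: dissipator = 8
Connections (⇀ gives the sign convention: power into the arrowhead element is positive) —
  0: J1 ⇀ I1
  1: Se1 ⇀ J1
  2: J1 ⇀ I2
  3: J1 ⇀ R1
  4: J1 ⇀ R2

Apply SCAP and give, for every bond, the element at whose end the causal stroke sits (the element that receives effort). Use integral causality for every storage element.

β0 |I1
β1 |J1
β2 |I2
β3 |R1
β4 |R2

#1 →J1  (Se1 fixes effort; stroke away)
#0 →I1  (J1: bond 1 brought effort, rest push out)
#2 →I2  (0-jn J1 has e-setter on 1)
#3 →R1  (J1 effort already set via bond 1)
#4 →R2  (common-e at J1 fixed by 1)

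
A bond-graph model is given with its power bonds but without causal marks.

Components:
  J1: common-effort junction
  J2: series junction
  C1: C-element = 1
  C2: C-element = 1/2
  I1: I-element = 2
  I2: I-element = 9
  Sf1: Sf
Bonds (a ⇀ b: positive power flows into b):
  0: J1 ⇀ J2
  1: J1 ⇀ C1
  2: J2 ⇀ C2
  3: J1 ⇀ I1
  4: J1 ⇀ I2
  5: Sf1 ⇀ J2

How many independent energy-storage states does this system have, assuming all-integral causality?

#5 stroke at Sf1  (source Sf1 imposes f)
#0 stroke at J2  (J2 flow already set via bond 5)
#2 stroke at J2  (J2 flow already set via bond 5)
#1 stroke at J1  (C1 integral (e out))
#3 stroke at I1  (0-jn J1 has e-setter on 1)
#4 stroke at I2  (0-jn J1 has e-setter on 1)

4  (C1, C2, I1, I2 all integral)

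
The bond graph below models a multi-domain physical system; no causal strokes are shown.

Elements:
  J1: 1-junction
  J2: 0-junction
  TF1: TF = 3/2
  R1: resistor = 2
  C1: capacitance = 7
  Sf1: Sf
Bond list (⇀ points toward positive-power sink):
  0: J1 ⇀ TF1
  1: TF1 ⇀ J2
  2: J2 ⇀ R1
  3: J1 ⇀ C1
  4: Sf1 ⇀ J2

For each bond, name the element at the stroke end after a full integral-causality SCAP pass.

b4 |Sf1  (Sf1 fixes flow; stroke at Sf1)
b3 |J1  (C1 outputs effort q/C1)
b0 |TF1  (only one flow-in slot at J1)
b1 |J2  (TF1 one-in-one-out from 0)
b2 |R1  (J2: bond 1 brought effort, rest push out)

b0 stroke→TF1
b1 stroke→J2
b2 stroke→R1
b3 stroke→J1
b4 stroke→Sf1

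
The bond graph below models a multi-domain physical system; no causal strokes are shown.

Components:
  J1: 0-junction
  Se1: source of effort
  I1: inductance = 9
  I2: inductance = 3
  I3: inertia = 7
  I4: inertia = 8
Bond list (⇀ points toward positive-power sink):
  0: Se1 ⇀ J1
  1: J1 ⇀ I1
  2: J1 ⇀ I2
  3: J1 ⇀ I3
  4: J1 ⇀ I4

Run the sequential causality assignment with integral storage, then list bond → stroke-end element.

bond 0 →J1
bond 1 →I1
bond 2 →I2
bond 3 →I3
bond 4 →I4

#0 stroke at J1  (Se1 fixes effort; stroke away)
#1 stroke at I1  (J1: bond 0 brought effort, rest push out)
#2 stroke at I2  (0-jn J1 has e-setter on 0)
#3 stroke at I3  (0-jn J1 has e-setter on 0)
#4 stroke at I4  (J1: bond 0 brought effort, rest push out)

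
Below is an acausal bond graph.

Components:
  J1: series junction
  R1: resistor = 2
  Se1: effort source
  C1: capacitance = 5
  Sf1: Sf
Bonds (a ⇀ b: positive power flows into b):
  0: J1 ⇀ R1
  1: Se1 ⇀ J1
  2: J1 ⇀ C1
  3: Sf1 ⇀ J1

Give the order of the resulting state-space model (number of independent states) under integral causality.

#1 |J1  (source Se1 imposes e)
#3 |Sf1  (source Sf1 imposes f)
#0 |J1  (J1 flow already set via bond 3)
#2 |J1  (J1: bond 3 brought flow, rest push out)

1  (C1 all integral)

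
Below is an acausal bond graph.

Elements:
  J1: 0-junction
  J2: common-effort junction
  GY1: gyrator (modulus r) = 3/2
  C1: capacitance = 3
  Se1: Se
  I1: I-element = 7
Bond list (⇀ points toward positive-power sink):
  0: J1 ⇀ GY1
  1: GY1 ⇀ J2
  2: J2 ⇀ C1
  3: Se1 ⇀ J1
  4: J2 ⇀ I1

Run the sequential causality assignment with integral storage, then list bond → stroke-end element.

β3 |J1  (source Se1 imposes e)
β0 |GY1  (J1 effort already set via bond 3)
β1 |GY1  (GY GY1: same side as bond 0)
β2 |J2  (C1: C, integral causality)
β4 |I1  (J2 effort already set via bond 2)

bond 0 stroke→GY1
bond 1 stroke→GY1
bond 2 stroke→J2
bond 3 stroke→J1
bond 4 stroke→I1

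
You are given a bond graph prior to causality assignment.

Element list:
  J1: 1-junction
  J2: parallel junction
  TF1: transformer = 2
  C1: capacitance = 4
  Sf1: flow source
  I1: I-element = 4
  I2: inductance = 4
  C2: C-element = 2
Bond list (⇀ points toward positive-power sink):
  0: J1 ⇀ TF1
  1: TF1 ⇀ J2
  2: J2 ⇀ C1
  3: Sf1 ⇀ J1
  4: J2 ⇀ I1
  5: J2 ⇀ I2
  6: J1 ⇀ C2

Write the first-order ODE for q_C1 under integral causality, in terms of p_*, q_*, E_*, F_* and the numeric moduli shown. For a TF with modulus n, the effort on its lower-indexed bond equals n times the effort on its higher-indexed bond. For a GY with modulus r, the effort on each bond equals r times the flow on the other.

bond 3 |Sf1  (Sf1: flow source, stroke at near end)
bond 0 |J1  (J1 flow already set via bond 3)
bond 6 |J1  (1-jn J1 has f-setter on 3)
bond 1 |TF1  (through TF1, causality passes straight; one stroke at TF1)
bond 2 |J2  (prefer integral on C1)
bond 4 |I1  (J2 effort already set via bond 2)
bond 5 |I2  (J2 effort already set via bond 2)

dq_C1/dt = 2*F_Sf1 - p_I1/4 - p_I2/4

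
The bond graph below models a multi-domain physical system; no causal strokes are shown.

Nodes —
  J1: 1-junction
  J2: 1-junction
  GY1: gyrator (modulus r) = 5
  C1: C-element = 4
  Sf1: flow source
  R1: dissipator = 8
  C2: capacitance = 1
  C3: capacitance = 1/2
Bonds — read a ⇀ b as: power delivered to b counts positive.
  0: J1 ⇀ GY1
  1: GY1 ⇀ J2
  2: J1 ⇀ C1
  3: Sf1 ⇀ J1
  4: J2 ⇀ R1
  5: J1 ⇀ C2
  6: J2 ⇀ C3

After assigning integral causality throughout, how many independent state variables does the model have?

3  (C1, C2, C3 all integral)

b3 →Sf1  (source Sf1 imposes f)
b0 →J1  (J1: bond 3 brought flow, rest push out)
b2 →J1  (1-jn J1 has f-setter on 3)
b5 →J1  (J1: bond 3 brought flow, rest push out)
b1 →J2  (GY GY1: same side as bond 0)
b6 →J2  (C3: C, integral causality)
b4 →R1  (J2: last free bond brings flow in)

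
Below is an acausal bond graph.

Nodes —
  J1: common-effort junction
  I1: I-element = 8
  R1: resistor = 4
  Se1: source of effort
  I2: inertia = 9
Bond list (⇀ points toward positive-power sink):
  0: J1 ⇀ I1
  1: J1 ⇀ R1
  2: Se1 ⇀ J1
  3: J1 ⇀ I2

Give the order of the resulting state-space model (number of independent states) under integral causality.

bond 2 →J1  (source Se1 imposes e)
bond 0 →I1  (J1 effort already set via bond 2)
bond 1 →R1  (common-e at J1 fixed by 2)
bond 3 →I2  (0-jn J1 has e-setter on 2)

2  (I1, I2 all integral)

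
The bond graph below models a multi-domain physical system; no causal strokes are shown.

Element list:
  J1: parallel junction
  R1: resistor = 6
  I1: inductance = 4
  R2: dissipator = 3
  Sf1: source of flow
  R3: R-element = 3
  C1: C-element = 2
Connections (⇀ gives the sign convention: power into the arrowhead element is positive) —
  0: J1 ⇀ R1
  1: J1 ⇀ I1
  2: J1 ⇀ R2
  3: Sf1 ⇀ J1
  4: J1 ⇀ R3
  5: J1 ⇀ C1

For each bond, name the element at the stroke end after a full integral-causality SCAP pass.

#0 →R1
#1 →I1
#2 →R2
#3 →Sf1
#4 →R3
#5 →J1

#3 →Sf1  (source Sf1 imposes f)
#1 →I1  (I1 integral (f out))
#5 →J1  (C1 integral (e out))
#0 →R1  (J1: bond 5 brought effort, rest push out)
#2 →R2  (0-jn J1 has e-setter on 5)
#4 →R3  (common-e at J1 fixed by 5)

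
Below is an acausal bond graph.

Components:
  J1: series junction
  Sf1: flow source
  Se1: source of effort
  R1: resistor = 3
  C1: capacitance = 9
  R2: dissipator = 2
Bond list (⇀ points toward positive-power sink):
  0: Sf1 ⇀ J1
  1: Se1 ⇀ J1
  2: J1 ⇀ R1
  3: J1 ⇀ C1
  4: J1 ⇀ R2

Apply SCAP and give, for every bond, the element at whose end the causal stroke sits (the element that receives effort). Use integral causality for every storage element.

b0 stroke→Sf1  (source Sf1 imposes f)
b1 stroke→J1  (Se1 (Se) sets effort on bond)
b2 stroke→J1  (J1 flow already set via bond 0)
b3 stroke→J1  (1-jn J1 has f-setter on 0)
b4 stroke→J1  (J1: bond 0 brought flow, rest push out)

bond 0 →Sf1
bond 1 →J1
bond 2 →J1
bond 3 →J1
bond 4 →J1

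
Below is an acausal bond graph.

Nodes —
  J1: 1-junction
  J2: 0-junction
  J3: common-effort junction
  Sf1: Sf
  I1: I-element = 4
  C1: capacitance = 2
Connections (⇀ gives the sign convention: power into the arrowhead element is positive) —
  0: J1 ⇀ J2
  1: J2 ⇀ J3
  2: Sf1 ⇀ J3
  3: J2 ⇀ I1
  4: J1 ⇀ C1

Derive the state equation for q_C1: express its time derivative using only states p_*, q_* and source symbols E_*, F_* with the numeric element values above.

dq_C1/dt = -F_Sf1 + p_I1/4

#2 stroke→Sf1  (Sf1 (Sf) sets flow on bond)
#1 stroke→J3  (J3 needs exactly one e-in)
#3 stroke→I1  (prefer integral on I1)
#0 stroke→J2  (closing 0-jn rule on J2)
#4 stroke→J1  (common-f at J1 fixed by 0)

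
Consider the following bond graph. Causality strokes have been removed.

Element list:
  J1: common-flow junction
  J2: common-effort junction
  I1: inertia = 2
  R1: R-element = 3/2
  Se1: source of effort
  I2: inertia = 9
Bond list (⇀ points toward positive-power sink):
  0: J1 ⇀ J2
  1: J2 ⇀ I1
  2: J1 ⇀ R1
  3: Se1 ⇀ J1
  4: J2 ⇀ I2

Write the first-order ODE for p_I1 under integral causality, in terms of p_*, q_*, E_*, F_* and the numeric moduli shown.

dp_I1/dt = E_Se1 - 3*p_I1/4 - p_I2/6

b3 →J1  (source Se1 imposes e)
b1 →I1  (prefer integral on I1)
b4 →I2  (I2 outputs flow p/I2)
b0 →J2  (only one effort-in slot at J2)
b2 →J1  (common-f at J1 fixed by 0)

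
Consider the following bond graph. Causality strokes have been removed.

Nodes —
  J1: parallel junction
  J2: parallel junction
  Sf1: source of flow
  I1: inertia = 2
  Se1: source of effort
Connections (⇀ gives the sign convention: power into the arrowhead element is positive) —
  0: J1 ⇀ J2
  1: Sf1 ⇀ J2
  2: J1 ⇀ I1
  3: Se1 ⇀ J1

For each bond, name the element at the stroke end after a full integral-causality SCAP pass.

#1 |Sf1  (Sf1 (Sf) sets flow on bond)
#3 |J1  (source Se1 imposes e)
#0 |J2  (J1 effort already set via bond 3)
#2 |I1  (J1 effort already set via bond 3)

b0 stroke at J2
b1 stroke at Sf1
b2 stroke at I1
b3 stroke at J1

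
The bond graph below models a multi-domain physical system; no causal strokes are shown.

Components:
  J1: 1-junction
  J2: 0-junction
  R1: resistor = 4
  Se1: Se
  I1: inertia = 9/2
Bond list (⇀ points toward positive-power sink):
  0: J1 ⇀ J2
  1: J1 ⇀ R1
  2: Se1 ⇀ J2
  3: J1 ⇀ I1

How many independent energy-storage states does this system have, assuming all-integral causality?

1  (I1 all integral)

bond 2 stroke→J2  (source Se1 imposes e)
bond 0 stroke→J1  (J2: bond 2 brought effort, rest push out)
bond 3 stroke→I1  (I1 integral (f out))
bond 1 stroke→J1  (J1: bond 3 brought flow, rest push out)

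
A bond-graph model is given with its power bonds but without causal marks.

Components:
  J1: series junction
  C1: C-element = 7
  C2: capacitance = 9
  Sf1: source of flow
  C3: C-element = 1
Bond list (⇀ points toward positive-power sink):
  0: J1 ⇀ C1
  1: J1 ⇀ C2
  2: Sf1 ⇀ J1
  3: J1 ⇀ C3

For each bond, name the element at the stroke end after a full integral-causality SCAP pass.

#2 →Sf1  (Sf1: flow source, stroke at near end)
#0 →J1  (J1 flow already set via bond 2)
#1 →J1  (J1 flow already set via bond 2)
#3 →J1  (common-f at J1 fixed by 2)

#0 →J1
#1 →J1
#2 →Sf1
#3 →J1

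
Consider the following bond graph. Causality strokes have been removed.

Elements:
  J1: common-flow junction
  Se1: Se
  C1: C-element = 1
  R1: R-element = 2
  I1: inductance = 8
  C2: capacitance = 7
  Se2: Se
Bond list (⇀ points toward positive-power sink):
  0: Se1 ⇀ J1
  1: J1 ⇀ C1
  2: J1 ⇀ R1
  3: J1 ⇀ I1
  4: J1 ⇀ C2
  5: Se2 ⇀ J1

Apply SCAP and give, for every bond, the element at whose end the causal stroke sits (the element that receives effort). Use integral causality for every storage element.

b0 |J1  (Se1 fixes effort; stroke away)
b5 |J1  (Se2 (Se) sets effort on bond)
b1 |J1  (C1: C, integral causality)
b3 |I1  (I1 outputs flow p/I1)
b2 |J1  (common-f at J1 fixed by 3)
b4 |J1  (common-f at J1 fixed by 3)

#0 stroke→J1
#1 stroke→J1
#2 stroke→J1
#3 stroke→I1
#4 stroke→J1
#5 stroke→J1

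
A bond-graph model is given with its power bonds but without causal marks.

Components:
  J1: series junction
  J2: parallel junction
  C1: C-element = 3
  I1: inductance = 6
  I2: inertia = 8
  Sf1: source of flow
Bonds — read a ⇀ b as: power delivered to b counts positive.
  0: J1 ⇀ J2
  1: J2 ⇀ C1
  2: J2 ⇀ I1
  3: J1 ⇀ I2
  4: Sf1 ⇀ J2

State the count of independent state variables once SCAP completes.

3  (C1, I1, I2 all integral)

bond 4 stroke→Sf1  (Sf1: flow source, stroke at near end)
bond 1 stroke→J2  (C1 outputs effort q/C1)
bond 0 stroke→J1  (J2: bond 1 brought effort, rest push out)
bond 2 stroke→I1  (J2: bond 1 brought effort, rest push out)
bond 3 stroke→I2  (closing 1-jn rule on J1)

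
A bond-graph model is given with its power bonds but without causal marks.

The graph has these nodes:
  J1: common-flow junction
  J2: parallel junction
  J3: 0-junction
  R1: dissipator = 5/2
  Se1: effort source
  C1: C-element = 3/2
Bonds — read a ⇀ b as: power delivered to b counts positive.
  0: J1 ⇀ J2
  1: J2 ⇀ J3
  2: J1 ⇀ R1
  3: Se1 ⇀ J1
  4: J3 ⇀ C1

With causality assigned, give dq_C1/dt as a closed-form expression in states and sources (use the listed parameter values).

bond 3 stroke→J1  (Se1 fixes effort; stroke away)
bond 4 stroke→J3  (C1: C, integral causality)
bond 1 stroke→J2  (0-jn J3 has e-setter on 4)
bond 0 stroke→J1  (common-e at J2 fixed by 1)
bond 2 stroke→R1  (closing 1-jn rule on J1)

dq_C1/dt = 2*E_Se1/5 - 4*q_C1/15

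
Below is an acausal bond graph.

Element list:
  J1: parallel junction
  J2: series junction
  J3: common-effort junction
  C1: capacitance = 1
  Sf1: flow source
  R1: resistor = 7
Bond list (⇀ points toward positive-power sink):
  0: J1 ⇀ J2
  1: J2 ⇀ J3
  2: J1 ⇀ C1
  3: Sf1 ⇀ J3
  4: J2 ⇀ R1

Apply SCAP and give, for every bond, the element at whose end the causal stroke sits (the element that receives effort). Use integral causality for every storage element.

β0 stroke→J2
β1 stroke→J3
β2 stroke→J1
β3 stroke→Sf1
β4 stroke→J2

β3 stroke at Sf1  (Sf1 fixes flow; stroke at Sf1)
β1 stroke at J3  (J3: last free bond brings effort in)
β0 stroke at J2  (common-f at J2 fixed by 1)
β4 stroke at J2  (J2: bond 1 brought flow, rest push out)
β2 stroke at J1  (closing 0-jn rule on J1)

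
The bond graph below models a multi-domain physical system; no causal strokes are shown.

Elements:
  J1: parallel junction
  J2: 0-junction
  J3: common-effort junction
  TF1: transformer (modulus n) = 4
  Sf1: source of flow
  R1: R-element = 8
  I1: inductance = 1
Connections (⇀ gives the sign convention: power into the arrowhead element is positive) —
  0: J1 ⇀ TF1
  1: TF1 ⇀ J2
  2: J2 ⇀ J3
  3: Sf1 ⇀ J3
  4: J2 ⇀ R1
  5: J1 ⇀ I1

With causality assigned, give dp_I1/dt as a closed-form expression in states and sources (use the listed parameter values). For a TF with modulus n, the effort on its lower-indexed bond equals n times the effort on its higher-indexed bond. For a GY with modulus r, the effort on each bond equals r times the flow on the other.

dp_I1/dt = 32*F_Sf1 - 128*p_I1

β3 |Sf1  (Sf1 (Sf) sets flow on bond)
β2 |J3  (J3: last free bond brings effort in)
β5 |I1  (I1: I, integral causality)
β0 |J1  (J1: last free bond brings effort in)
β1 |TF1  (TF1: transformer flips bond 0)
β4 |J2  (only one effort-in slot at J2)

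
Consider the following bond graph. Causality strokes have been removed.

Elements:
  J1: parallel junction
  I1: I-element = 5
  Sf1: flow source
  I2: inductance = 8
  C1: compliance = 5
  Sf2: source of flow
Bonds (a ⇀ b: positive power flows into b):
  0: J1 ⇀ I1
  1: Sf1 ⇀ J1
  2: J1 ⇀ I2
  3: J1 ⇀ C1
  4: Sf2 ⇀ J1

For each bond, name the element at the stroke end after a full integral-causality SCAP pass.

β1 stroke→Sf1  (source Sf1 imposes f)
β4 stroke→Sf2  (Sf2 fixes flow; stroke at Sf2)
β0 stroke→I1  (prefer integral on I1)
β2 stroke→I2  (I2 integral (f out))
β3 stroke→J1  (J1 needs exactly one e-in)

b0 |I1
b1 |Sf1
b2 |I2
b3 |J1
b4 |Sf2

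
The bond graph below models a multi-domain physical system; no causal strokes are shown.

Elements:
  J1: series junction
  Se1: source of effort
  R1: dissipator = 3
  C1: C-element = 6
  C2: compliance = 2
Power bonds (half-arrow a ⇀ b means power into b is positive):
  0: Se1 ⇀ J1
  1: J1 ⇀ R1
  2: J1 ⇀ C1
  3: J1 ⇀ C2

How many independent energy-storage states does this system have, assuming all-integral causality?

2  (C1, C2 all integral)

bond 0 stroke at J1  (Se1: effort source, stroke at far end)
bond 2 stroke at J1  (C1 outputs effort q/C1)
bond 3 stroke at J1  (C2: C, integral causality)
bond 1 stroke at R1  (J1 needs exactly one f-in)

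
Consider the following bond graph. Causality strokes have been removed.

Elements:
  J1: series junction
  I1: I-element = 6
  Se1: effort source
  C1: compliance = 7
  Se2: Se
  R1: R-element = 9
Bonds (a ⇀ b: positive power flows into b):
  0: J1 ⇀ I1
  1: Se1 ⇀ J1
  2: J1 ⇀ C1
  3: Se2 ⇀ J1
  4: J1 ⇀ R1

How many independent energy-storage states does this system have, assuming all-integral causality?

#1 stroke→J1  (Se1 fixes effort; stroke away)
#3 stroke→J1  (Se2: effort source, stroke at far end)
#0 stroke→I1  (I1: I, integral causality)
#2 stroke→J1  (J1 flow already set via bond 0)
#4 stroke→J1  (J1: bond 0 brought flow, rest push out)

2  (C1, I1 all integral)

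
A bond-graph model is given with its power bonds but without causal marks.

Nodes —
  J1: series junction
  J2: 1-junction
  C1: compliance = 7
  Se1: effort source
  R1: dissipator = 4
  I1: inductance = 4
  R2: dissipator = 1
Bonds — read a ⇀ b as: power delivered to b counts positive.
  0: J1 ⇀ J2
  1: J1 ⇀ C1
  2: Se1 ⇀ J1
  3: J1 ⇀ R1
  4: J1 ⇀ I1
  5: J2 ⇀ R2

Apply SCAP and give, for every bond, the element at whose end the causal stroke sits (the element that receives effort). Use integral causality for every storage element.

#2 →J1  (Se1 (Se) sets effort on bond)
#1 →J1  (C1 outputs effort q/C1)
#4 →I1  (I1 outputs flow p/I1)
#0 →J1  (common-f at J1 fixed by 4)
#3 →J1  (J1 flow already set via bond 4)
#5 →J2  (1-jn J2 has f-setter on 0)

b0 stroke at J1
b1 stroke at J1
b2 stroke at J1
b3 stroke at J1
b4 stroke at I1
b5 stroke at J2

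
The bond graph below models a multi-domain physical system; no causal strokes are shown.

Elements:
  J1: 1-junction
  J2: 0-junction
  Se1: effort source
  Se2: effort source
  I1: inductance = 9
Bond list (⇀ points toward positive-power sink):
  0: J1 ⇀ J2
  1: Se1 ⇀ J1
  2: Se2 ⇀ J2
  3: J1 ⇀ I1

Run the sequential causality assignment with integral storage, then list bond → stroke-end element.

b1 stroke at J1  (source Se1 imposes e)
b2 stroke at J2  (source Se2 imposes e)
b0 stroke at J1  (0-jn J2 has e-setter on 2)
b3 stroke at I1  (J1 needs exactly one f-in)

β0 |J1
β1 |J1
β2 |J2
β3 |I1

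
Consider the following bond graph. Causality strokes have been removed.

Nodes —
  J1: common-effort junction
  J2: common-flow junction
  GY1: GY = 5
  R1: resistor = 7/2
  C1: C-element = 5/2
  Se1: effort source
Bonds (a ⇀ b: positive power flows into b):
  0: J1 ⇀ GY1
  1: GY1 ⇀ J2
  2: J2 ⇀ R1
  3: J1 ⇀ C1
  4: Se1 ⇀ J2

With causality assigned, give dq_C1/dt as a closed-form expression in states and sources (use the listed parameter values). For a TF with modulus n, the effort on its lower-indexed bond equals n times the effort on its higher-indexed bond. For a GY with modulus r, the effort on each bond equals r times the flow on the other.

bond 4 stroke→J2  (source Se1 imposes e)
bond 3 stroke→J1  (C1 outputs effort q/C1)
bond 0 stroke→GY1  (J1: bond 3 brought effort, rest push out)
bond 1 stroke→GY1  (through GY1, causality inverts; strokes same side of GY1)
bond 2 stroke→J2  (J2 flow already set via bond 1)

dq_C1/dt = E_Se1/5 - 7*q_C1/125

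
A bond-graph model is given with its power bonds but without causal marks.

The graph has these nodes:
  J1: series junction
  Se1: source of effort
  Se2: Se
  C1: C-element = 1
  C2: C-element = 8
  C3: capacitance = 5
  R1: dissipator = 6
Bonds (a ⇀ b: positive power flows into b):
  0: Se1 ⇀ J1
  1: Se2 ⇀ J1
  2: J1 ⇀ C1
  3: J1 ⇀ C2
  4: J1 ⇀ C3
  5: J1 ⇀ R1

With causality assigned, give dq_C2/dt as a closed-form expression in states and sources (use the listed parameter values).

dq_C2/dt = E_Se1/6 + E_Se2/6 - q_C1/6 - q_C2/48 - q_C3/30

β0 stroke at J1  (Se1 fixes effort; stroke away)
β1 stroke at J1  (source Se2 imposes e)
β2 stroke at J1  (C1 integral (e out))
β3 stroke at J1  (C2: C, integral causality)
β4 stroke at J1  (prefer integral on C3)
β5 stroke at R1  (J1 needs exactly one f-in)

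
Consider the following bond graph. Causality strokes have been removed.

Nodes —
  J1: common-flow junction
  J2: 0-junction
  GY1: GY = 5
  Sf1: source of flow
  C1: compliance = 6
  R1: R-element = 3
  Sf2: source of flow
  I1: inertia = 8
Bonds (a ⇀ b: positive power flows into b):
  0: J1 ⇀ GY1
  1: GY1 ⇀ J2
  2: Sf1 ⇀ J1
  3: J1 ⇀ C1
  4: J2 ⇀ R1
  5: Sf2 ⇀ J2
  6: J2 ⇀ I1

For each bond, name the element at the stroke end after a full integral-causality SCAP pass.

b0 |J1
b1 |J2
b2 |Sf1
b3 |J1
b4 |R1
b5 |Sf2
b6 |I1

b2 |Sf1  (Sf1: flow source, stroke at near end)
b5 |Sf2  (source Sf2 imposes f)
b0 |J1  (J1: bond 2 brought flow, rest push out)
b3 |J1  (J1 flow already set via bond 2)
b1 |J2  (through GY1, causality inverts; strokes same side of GY1)
b4 |R1  (J2: bond 1 brought effort, rest push out)
b6 |I1  (common-e at J2 fixed by 1)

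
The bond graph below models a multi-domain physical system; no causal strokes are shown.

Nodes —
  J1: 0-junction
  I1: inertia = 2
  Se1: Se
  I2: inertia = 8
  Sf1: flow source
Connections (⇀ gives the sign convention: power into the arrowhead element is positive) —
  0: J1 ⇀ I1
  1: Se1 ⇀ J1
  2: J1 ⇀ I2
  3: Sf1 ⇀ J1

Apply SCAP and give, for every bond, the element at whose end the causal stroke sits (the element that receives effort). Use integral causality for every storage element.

bond 1 →J1  (source Se1 imposes e)
bond 3 →Sf1  (Sf1: flow source, stroke at near end)
bond 0 →I1  (common-e at J1 fixed by 1)
bond 2 →I2  (J1: bond 1 brought effort, rest push out)

b0 stroke→I1
b1 stroke→J1
b2 stroke→I2
b3 stroke→Sf1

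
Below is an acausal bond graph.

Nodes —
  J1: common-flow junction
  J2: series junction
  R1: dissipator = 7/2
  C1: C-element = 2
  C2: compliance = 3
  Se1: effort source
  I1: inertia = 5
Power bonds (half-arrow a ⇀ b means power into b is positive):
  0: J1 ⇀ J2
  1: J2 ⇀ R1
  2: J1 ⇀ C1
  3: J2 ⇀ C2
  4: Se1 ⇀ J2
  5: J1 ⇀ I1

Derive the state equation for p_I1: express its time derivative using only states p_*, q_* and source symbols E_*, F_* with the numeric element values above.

dp_I1/dt = E_Se1 - 7*p_I1/10 - q_C1/2 - q_C2/3

bond 4 stroke at J2  (Se1 fixes effort; stroke away)
bond 2 stroke at J1  (C1 outputs effort q/C1)
bond 3 stroke at J2  (prefer integral on C2)
bond 5 stroke at I1  (I1 integral (f out))
bond 0 stroke at J1  (J1: bond 5 brought flow, rest push out)
bond 1 stroke at J2  (common-f at J2 fixed by 0)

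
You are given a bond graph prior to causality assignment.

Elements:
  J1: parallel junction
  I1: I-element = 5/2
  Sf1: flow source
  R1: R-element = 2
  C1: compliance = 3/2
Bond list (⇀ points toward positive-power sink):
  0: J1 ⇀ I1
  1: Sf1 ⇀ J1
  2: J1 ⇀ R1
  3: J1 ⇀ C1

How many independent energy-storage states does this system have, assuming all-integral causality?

2  (C1, I1 all integral)

β1 stroke→Sf1  (Sf1 fixes flow; stroke at Sf1)
β0 stroke→I1  (prefer integral on I1)
β3 stroke→J1  (prefer integral on C1)
β2 stroke→R1  (J1: bond 3 brought effort, rest push out)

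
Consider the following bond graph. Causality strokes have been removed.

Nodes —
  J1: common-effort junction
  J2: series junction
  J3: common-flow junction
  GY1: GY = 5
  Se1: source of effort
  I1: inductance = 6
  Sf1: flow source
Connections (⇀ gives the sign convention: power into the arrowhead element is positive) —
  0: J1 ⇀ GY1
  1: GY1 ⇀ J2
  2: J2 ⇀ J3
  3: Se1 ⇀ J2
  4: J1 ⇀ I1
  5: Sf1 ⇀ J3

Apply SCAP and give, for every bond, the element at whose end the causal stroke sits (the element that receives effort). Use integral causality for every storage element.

#3 |J2  (source Se1 imposes e)
#5 |Sf1  (Sf1: flow source, stroke at near end)
#2 |J3  (J3: bond 5 brought flow, rest push out)
#1 |J2  (J2: bond 2 brought flow, rest push out)
#0 |J1  (GY1: gyrator matches bond 1)
#4 |I1  (J1 effort already set via bond 0)

b0 |J1
b1 |J2
b2 |J3
b3 |J2
b4 |I1
b5 |Sf1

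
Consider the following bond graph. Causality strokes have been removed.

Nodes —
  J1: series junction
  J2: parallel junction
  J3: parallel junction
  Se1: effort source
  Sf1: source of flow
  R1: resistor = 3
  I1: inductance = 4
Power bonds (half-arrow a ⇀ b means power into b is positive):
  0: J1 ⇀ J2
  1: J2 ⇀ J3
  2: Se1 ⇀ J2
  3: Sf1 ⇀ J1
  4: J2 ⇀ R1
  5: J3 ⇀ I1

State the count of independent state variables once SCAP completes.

b2 stroke→J2  (Se1: effort source, stroke at far end)
b3 stroke→Sf1  (Sf1 fixes flow; stroke at Sf1)
b0 stroke→J1  (J1 flow already set via bond 3)
b1 stroke→J3  (common-e at J2 fixed by 2)
b4 stroke→R1  (J2: bond 2 brought effort, rest push out)
b5 stroke→I1  (0-jn J3 has e-setter on 1)

1  (I1 all integral)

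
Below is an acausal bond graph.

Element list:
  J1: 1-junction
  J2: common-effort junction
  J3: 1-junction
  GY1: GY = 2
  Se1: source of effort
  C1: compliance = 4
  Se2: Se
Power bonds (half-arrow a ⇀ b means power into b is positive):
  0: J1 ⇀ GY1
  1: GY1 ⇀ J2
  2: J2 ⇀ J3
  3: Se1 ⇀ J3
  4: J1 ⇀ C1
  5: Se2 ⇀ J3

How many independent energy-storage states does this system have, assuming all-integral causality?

1  (C1 all integral)

#3 →J3  (Se1 (Se) sets effort on bond)
#5 →J3  (Se2 fixes effort; stroke away)
#2 →J2  (only one flow-in slot at J3)
#1 →GY1  (J2 effort already set via bond 2)
#0 →GY1  (GY GY1: same side as bond 1)
#4 →J1  (J1 flow already set via bond 0)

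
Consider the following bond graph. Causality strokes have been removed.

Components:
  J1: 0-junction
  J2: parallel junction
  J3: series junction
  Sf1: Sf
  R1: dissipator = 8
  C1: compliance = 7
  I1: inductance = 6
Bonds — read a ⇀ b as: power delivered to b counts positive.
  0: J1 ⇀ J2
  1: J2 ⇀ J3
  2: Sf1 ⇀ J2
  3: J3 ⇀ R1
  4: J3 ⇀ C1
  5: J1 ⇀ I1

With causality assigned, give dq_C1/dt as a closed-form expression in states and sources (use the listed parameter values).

dq_C1/dt = F_Sf1 - p_I1/6

b2 |Sf1  (Sf1 (Sf) sets flow on bond)
b4 |J3  (C1 integral (e out))
b5 |I1  (I1: I, integral causality)
b0 |J1  (only one effort-in slot at J1)
b1 |J2  (J2 needs exactly one e-in)
b3 |J3  (J3: bond 1 brought flow, rest push out)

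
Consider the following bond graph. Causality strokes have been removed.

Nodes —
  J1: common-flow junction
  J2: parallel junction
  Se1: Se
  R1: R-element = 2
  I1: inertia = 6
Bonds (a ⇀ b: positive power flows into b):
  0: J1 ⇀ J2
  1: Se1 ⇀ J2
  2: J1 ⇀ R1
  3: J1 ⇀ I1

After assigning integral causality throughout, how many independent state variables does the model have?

1  (I1 all integral)

b1 →J2  (Se1 fixes effort; stroke away)
b0 →J1  (J2 effort already set via bond 1)
b3 →I1  (I1 outputs flow p/I1)
b2 →J1  (1-jn J1 has f-setter on 3)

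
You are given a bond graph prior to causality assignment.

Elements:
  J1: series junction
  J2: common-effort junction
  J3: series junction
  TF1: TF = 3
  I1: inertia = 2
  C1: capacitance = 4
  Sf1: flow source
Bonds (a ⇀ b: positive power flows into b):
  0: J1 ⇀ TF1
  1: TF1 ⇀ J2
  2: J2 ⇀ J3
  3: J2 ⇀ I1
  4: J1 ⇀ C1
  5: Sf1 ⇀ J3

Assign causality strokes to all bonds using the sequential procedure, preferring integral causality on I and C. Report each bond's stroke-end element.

β5 stroke→Sf1  (Sf1: flow source, stroke at near end)
β2 stroke→J3  (1-jn J3 has f-setter on 5)
β3 stroke→I1  (I1 integral (f out))
β1 stroke→J2  (J2 needs exactly one e-in)
β0 stroke→TF1  (TF1 one-in-one-out from 1)
β4 stroke→J1  (1-jn J1 has f-setter on 0)

β0 stroke→TF1
β1 stroke→J2
β2 stroke→J3
β3 stroke→I1
β4 stroke→J1
β5 stroke→Sf1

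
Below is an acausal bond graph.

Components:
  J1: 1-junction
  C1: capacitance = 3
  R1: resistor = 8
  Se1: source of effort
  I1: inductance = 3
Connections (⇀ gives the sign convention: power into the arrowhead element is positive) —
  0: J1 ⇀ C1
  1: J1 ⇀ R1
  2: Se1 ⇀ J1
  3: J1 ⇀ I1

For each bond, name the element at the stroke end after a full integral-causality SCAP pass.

β0 stroke at J1
β1 stroke at J1
β2 stroke at J1
β3 stroke at I1

bond 2 |J1  (Se1 (Se) sets effort on bond)
bond 0 |J1  (C1 outputs effort q/C1)
bond 3 |I1  (I1 outputs flow p/I1)
bond 1 |J1  (1-jn J1 has f-setter on 3)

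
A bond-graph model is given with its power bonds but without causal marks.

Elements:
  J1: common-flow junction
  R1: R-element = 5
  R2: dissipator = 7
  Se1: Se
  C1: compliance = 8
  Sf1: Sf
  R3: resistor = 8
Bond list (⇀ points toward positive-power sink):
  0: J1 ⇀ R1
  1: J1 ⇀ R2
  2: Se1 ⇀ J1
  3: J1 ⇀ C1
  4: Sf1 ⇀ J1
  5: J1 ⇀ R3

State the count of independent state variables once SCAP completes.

β2 stroke at J1  (source Se1 imposes e)
β4 stroke at Sf1  (Sf1 (Sf) sets flow on bond)
β0 stroke at J1  (common-f at J1 fixed by 4)
β1 stroke at J1  (common-f at J1 fixed by 4)
β3 stroke at J1  (J1: bond 4 brought flow, rest push out)
β5 stroke at J1  (J1: bond 4 brought flow, rest push out)

1  (C1 all integral)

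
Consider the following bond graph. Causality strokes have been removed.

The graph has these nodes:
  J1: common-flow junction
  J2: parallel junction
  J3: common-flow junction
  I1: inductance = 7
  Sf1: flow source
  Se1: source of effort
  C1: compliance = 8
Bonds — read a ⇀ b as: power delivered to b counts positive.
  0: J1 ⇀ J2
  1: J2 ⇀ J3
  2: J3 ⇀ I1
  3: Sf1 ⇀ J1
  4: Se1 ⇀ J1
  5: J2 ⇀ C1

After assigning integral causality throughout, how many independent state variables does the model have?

2  (C1, I1 all integral)

β3 stroke at Sf1  (source Sf1 imposes f)
β4 stroke at J1  (source Se1 imposes e)
β0 stroke at J1  (J1: bond 3 brought flow, rest push out)
β2 stroke at I1  (I1: I, integral causality)
β1 stroke at J3  (1-jn J3 has f-setter on 2)
β5 stroke at J2  (closing 0-jn rule on J2)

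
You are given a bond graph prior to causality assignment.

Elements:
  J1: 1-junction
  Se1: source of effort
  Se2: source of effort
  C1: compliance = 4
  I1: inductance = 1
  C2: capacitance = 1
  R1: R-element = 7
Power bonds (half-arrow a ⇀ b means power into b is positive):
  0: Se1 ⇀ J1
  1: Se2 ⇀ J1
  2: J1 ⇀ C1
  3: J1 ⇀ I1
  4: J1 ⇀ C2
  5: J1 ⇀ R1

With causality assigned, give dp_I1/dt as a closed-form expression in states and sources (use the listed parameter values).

dp_I1/dt = E_Se1 + E_Se2 - 7*p_I1 - q_C1/4 - q_C2

bond 0 stroke→J1  (Se1 (Se) sets effort on bond)
bond 1 stroke→J1  (Se2 fixes effort; stroke away)
bond 2 stroke→J1  (C1: C, integral causality)
bond 3 stroke→I1  (prefer integral on I1)
bond 4 stroke→J1  (J1: bond 3 brought flow, rest push out)
bond 5 stroke→J1  (1-jn J1 has f-setter on 3)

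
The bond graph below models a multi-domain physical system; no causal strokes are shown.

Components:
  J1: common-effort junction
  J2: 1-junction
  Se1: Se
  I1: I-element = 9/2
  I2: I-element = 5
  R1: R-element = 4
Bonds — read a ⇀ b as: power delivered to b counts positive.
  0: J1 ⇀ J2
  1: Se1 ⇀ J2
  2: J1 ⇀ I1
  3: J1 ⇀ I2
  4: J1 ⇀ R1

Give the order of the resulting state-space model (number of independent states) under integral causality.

β1 →J2  (Se1 (Se) sets effort on bond)
β0 →J1  (J2 needs exactly one f-in)
β2 →I1  (common-e at J1 fixed by 0)
β3 →I2  (0-jn J1 has e-setter on 0)
β4 →R1  (0-jn J1 has e-setter on 0)

2  (I1, I2 all integral)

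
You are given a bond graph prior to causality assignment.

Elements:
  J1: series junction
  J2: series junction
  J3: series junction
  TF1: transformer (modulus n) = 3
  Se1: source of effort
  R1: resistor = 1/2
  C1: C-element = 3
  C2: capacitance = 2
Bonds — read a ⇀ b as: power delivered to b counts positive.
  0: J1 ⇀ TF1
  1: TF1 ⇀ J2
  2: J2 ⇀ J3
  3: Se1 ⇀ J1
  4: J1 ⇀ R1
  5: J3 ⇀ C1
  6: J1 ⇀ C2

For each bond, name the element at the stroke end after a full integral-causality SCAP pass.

bond 3 stroke at J1  (source Se1 imposes e)
bond 5 stroke at J3  (C1 integral (e out))
bond 2 stroke at J2  (J3: last free bond brings flow in)
bond 1 stroke at TF1  (closing 1-jn rule on J2)
bond 0 stroke at J1  (TF TF1: opposite of bond 1)
bond 6 stroke at J1  (C2 integral (e out))
bond 4 stroke at R1  (J1: last free bond brings flow in)

β0 stroke at J1
β1 stroke at TF1
β2 stroke at J2
β3 stroke at J1
β4 stroke at R1
β5 stroke at J3
β6 stroke at J1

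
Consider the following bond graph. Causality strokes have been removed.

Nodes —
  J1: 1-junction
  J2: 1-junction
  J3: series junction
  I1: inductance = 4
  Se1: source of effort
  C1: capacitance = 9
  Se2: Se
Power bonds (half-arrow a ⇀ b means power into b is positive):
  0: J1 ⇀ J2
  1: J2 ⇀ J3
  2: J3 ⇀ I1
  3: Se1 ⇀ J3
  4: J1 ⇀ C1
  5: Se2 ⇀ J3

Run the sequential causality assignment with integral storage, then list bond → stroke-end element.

β3 →J3  (source Se1 imposes e)
β5 →J3  (source Se2 imposes e)
β2 →I1  (I1: I, integral causality)
β1 →J3  (1-jn J3 has f-setter on 2)
β0 →J2  (common-f at J2 fixed by 1)
β4 →J1  (common-f at J1 fixed by 0)

b0 stroke at J2
b1 stroke at J3
b2 stroke at I1
b3 stroke at J3
b4 stroke at J1
b5 stroke at J3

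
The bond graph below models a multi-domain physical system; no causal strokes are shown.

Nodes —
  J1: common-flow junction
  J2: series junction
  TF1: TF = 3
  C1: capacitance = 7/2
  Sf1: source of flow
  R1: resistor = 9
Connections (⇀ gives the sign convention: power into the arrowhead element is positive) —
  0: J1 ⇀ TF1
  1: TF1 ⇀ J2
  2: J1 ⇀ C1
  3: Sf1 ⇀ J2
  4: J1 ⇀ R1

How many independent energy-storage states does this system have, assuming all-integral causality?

β3 →Sf1  (Sf1 fixes flow; stroke at Sf1)
β1 →J2  (J2 flow already set via bond 3)
β0 →TF1  (TF TF1: opposite of bond 1)
β2 →J1  (1-jn J1 has f-setter on 0)
β4 →J1  (J1: bond 0 brought flow, rest push out)

1  (C1 all integral)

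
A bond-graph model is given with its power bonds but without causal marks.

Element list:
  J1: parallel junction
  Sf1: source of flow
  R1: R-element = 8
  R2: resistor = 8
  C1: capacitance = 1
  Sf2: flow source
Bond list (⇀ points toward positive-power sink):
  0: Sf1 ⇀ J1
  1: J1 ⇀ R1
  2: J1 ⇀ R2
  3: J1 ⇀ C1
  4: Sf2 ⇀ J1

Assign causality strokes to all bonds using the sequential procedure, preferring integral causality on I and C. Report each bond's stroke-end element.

β0 →Sf1
β1 →R1
β2 →R2
β3 →J1
β4 →Sf2

β0 stroke at Sf1  (Sf1: flow source, stroke at near end)
β4 stroke at Sf2  (Sf2 (Sf) sets flow on bond)
β3 stroke at J1  (C1 outputs effort q/C1)
β1 stroke at R1  (J1 effort already set via bond 3)
β2 stroke at R2  (common-e at J1 fixed by 3)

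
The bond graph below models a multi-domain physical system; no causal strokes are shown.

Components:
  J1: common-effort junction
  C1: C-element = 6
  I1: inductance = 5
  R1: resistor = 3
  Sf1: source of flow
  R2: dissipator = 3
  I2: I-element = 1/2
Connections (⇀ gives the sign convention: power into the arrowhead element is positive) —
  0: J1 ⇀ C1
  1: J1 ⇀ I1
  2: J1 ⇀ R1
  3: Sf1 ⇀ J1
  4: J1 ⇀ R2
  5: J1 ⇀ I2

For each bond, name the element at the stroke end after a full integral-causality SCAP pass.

β3 stroke→Sf1  (source Sf1 imposes f)
β0 stroke→J1  (C1 outputs effort q/C1)
β1 stroke→I1  (J1 effort already set via bond 0)
β2 stroke→R1  (0-jn J1 has e-setter on 0)
β4 stroke→R2  (J1: bond 0 brought effort, rest push out)
β5 stroke→I2  (J1: bond 0 brought effort, rest push out)

b0 stroke at J1
b1 stroke at I1
b2 stroke at R1
b3 stroke at Sf1
b4 stroke at R2
b5 stroke at I2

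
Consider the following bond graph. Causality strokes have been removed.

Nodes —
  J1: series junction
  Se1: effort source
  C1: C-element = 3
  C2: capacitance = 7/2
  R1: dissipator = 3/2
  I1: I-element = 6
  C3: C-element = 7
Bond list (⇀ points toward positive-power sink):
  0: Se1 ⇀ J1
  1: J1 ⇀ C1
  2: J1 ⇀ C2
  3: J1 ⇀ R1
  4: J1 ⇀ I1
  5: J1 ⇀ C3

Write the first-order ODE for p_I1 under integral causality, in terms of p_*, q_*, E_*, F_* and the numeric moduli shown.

bond 0 stroke at J1  (Se1 fixes effort; stroke away)
bond 1 stroke at J1  (prefer integral on C1)
bond 2 stroke at J1  (prefer integral on C2)
bond 4 stroke at I1  (prefer integral on I1)
bond 3 stroke at J1  (J1: bond 4 brought flow, rest push out)
bond 5 stroke at J1  (1-jn J1 has f-setter on 4)

dp_I1/dt = E_Se1 - p_I1/4 - q_C1/3 - 2*q_C2/7 - q_C3/7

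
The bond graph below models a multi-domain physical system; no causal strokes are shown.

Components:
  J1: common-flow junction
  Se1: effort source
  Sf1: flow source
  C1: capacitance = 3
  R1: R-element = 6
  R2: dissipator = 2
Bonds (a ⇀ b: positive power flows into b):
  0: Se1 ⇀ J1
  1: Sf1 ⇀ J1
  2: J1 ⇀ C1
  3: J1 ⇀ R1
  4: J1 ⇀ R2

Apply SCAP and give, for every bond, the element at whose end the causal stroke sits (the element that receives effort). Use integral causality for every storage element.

bond 0 |J1
bond 1 |Sf1
bond 2 |J1
bond 3 |J1
bond 4 |J1

#0 |J1  (Se1 fixes effort; stroke away)
#1 |Sf1  (Sf1 fixes flow; stroke at Sf1)
#2 |J1  (J1 flow already set via bond 1)
#3 |J1  (J1 flow already set via bond 1)
#4 |J1  (1-jn J1 has f-setter on 1)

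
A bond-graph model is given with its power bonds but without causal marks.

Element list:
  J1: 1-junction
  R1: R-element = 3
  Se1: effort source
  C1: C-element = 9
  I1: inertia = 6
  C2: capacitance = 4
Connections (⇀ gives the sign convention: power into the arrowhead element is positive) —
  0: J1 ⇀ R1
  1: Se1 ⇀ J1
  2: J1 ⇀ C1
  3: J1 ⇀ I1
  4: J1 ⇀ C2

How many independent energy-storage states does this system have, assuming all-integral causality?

3  (C1, C2, I1 all integral)

β1 stroke at J1  (source Se1 imposes e)
β2 stroke at J1  (C1 integral (e out))
β3 stroke at I1  (I1 integral (f out))
β0 stroke at J1  (J1: bond 3 brought flow, rest push out)
β4 stroke at J1  (1-jn J1 has f-setter on 3)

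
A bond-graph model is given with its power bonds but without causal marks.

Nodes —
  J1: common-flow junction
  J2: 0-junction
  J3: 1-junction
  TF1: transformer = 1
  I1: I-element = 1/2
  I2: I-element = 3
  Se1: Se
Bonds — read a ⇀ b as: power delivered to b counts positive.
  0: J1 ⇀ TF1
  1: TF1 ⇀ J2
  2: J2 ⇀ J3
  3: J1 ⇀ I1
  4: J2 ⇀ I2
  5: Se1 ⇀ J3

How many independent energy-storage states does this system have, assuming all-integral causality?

2  (I1, I2 all integral)

b5 stroke at J3  (Se1 fixes effort; stroke away)
b2 stroke at J2  (only one flow-in slot at J3)
b1 stroke at TF1  (0-jn J2 has e-setter on 2)
b4 stroke at I2  (J2: bond 2 brought effort, rest push out)
b0 stroke at J1  (TF1 one-in-one-out from 1)
b3 stroke at I1  (J1: last free bond brings flow in)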